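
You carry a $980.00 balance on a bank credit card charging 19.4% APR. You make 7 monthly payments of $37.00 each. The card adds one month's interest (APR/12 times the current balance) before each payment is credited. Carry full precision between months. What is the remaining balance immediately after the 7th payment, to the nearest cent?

Monthly rate r = 19.4%/12 = 1.61667% = 0.0161667.
Each month: B ← B·(1+r) − $37.00.
Month 1: interest $15.84; balance after payment $958.84.
Month 2: interest $15.50; balance after payment $937.34.
Month 3: interest $15.15; balance after payment $915.50.
Month 4: interest $14.80; balance after payment $893.30.
Month 5: interest $14.44; balance after payment $870.74.
Month 6: interest $14.08; balance after payment $847.82.
Month 7: interest $13.71; balance after payment $824.52.

$824.52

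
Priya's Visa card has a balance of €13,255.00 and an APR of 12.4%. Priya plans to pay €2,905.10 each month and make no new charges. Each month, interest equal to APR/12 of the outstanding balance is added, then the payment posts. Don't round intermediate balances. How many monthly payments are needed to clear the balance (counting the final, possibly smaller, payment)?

Monthly rate r = 12.4%/12 = 1.03333% = 0.0103333.
Recurrence: B ← B·(1+r) − €2,905.10.
Month 1: interest €136.97; balance after payment €10,486.87.
Month 2: interest €108.36; balance after payment €7,690.13.
Month 3: interest €79.46; balance after payment €4,864.50.
Month 4: interest €50.27; balance after payment €2,009.66.
Month 5: interest €20.77; balance after payment €0.00.

5 payments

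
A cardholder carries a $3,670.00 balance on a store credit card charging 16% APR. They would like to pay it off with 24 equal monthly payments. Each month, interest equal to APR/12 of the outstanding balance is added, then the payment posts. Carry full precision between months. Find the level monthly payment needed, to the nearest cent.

Monthly rate r = 16%/12 = 1.33333% = 0.0133333.
Level-payment amortization: P = B₀·r / (1 − (1+r)^(−n)) = 3670.00·0.0133333 / (1 − 1.01333^(−24)).
Denominator 1 − (1+r)^(−24) = 0.272313854.
P = 48.9333 / 0.272313854 ≈ 179.69.

$179.69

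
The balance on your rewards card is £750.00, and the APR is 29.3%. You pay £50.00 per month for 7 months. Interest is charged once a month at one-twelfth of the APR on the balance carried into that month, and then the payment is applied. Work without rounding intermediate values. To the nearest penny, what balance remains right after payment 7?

£511.26

Monthly rate r = 29.3%/12 = 2.44167% = 0.0244167.
Each month: B ← B·(1+r) − £50.00.
Month 1: interest £18.31; balance after payment £718.31.
Month 2: interest £17.54; balance after payment £685.85.
Month 3: interest £16.75; balance after payment £652.60.
Month 4: interest £15.93; balance after payment £618.53.
Month 5: interest £15.10; balance after payment £583.63.
Month 6: interest £14.25; balance after payment £547.88.
Month 7: interest £13.38; balance after payment £511.26.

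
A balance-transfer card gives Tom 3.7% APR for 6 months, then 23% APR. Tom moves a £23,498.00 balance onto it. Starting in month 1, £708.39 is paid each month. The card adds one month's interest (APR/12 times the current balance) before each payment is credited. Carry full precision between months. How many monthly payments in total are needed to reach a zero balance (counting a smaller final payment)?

46 payments

Promo months 1–6 at r₀ = 3.7%/12 = 0.00308333; months 7+ at r₁ = 23%/12 = 0.0191667.
After month 6: iterate B ← B·(1+r₀) − £708.39 for 6 months → £19,652.84.
Then at r₁ with £708.39/mo: n₂ = −ln(1 − r₁·B/P)/ln(1+r₁) ≈ 39.96 → 40 more payments.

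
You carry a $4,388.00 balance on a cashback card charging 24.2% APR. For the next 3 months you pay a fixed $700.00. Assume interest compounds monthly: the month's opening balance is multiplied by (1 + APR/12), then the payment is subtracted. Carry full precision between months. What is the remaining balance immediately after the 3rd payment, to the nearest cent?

$2,516.23

Monthly rate r = 24.2%/12 = 2.01667% = 0.0201667.
Each month: B ← B·(1+r) − $700.00.
Month 1: interest $88.49; balance after payment $3,776.49.
Month 2: interest $76.16; balance after payment $3,152.65.
Month 3: interest $63.58; balance after payment $2,516.23.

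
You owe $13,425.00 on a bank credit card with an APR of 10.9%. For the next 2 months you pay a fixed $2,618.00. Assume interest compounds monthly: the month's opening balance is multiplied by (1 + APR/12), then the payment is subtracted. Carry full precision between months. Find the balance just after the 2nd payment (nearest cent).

Monthly rate r = 10.9%/12 = 0.908333% = 0.00908333.
Each month: B ← B·(1+r) − $2,618.00.
Month 1: interest $121.94; balance after payment $10,928.94.
Month 2: interest $99.27; balance after payment $8,410.21.

$8,410.21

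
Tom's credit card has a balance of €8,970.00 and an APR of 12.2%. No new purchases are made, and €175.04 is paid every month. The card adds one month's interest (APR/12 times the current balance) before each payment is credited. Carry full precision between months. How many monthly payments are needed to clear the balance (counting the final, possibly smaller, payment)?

Monthly rate r = 12.2%/12 = 1.01667% = 0.0101667.
Recurrence: B ← B·(1+r) − €175.04.
Month 1: interest €91.19; balance after payment €8,886.15.
Month 2: interest €90.34; balance after payment €8,801.46.
Closed form: n = −ln(1 − rB₀/P)/ln(1+r) = −ln(0.479)/ln(1.01017) ≈ 72.765, so the balance reaches zero during payment 73.

73 months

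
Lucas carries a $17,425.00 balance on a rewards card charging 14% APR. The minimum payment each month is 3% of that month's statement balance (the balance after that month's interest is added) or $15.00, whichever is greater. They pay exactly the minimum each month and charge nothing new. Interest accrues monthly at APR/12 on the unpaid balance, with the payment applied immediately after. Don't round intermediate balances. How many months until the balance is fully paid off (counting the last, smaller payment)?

Monthly rate r = 14%/12 = 1.16667% = 0.0116667.
While 3% of the post-interest balance exceeds $15.00, each month B ← (B·(1+r))·(1 − 0.03), i.e. B shrinks by the factor (1+r)·0.97 = 0.98132.
This holds for months 1–189. Entering month 190 the balance is $493.30; 3% of the post-interest balance is now below $15.00, so the flat $15.00 minimum applies from here.
From month 190 a fixed $15.00 at rate r clears $493.30 in 42 more payments. Total: 189 + 42 = 231 months.

231 months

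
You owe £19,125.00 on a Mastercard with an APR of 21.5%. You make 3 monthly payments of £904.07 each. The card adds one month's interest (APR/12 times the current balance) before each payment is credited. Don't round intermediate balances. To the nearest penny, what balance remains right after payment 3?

£17,410.40

Monthly rate r = 21.5%/12 = 1.79167% = 0.0179167.
Each month: B ← B·(1+r) − £904.07.
Month 1: interest £342.66; balance after payment £18,563.59.
Month 2: interest £332.60; balance after payment £17,992.11.
Month 3: interest £322.36; balance after payment £17,410.40.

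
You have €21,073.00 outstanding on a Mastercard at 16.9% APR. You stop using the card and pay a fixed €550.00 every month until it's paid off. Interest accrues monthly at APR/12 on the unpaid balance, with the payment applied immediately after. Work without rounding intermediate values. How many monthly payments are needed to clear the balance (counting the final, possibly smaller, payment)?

Monthly rate r = 16.9%/12 = 1.40833% = 0.0140833.
Recurrence: B ← B·(1+r) − €550.00.
Month 1: interest €296.78; balance after payment €20,819.78.
Month 2: interest €293.21; balance after payment €20,562.99.
Closed form: n = −ln(1 − rB₀/P)/ln(1+r) = −ln(0.4604)/ln(1.01408) ≈ 55.463, so the balance reaches zero during payment 56.

56 months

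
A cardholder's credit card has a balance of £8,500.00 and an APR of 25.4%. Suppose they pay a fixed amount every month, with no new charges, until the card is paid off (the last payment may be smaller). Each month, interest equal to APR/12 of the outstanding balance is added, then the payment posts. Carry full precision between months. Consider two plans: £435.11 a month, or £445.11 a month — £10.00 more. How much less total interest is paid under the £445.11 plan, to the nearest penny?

Monthly rate r = 25.4%/12 = 2.11667% = 0.0211667.
At £435.11/mo: n = ⌈−ln(1 − rB₀/P)/ln(1+r)⌉ = 26 payments (last £207.48); total interest = total paid − £8,500.00 = £2,585.23.
At £445.11/mo: 25 payments (last £323.17); total interest £2,505.81.
Interest saved = £2,585.23 − £2,505.81 = £79.42.

£79.42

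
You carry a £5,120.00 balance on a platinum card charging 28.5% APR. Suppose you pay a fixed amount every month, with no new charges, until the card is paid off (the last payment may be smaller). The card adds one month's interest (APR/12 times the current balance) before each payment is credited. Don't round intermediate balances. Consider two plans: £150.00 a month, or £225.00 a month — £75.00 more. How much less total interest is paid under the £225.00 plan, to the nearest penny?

Monthly rate r = 28.5%/12 = 2.375% = 0.02375.
At £150.00/mo: n = ⌈−ln(1 − rB₀/P)/ln(1+r)⌉ = 71 payments (last £135.51); total interest = total paid − £5,120.00 = £5,515.51.
At £225.00/mo: 34 payments (last £28.16); total interest £2,333.16.
Interest saved = £5,515.51 − £2,333.16 = £3,182.35.

£3,182.35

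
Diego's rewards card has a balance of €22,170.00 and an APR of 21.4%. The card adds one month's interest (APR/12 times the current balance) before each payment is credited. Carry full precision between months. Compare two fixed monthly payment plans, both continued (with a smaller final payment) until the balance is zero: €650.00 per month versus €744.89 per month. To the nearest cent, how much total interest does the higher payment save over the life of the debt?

€2,573.85

Monthly rate r = 21.4%/12 = 1.78333% = 0.0178333.
At €650.00/mo: n = ⌈−ln(1 − rB₀/P)/ln(1+r)⌉ = 54 payments (last €11.25); total interest = total paid − €22,170.00 = €12,291.25.
At €744.89/mo: 43 payments (last €602.02); total interest €9,717.40.
Interest saved = €12,291.25 − €9,717.40 = €2,573.85.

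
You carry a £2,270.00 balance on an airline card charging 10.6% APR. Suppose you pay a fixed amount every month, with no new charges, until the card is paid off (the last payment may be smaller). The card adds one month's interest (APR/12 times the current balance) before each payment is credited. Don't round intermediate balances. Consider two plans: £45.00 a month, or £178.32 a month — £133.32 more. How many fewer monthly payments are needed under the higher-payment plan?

54 fewer payments

Monthly rate r = 10.6%/12 = 0.883333% = 0.00883333.
At £45.00/mo: n = ⌈−ln(1 − rB₀/P)/ln(1+r)⌉ = 68 payments (last £3.19); total interest = total paid − £2,270.00 = £748.19.
At £178.32/mo: 14 payments (last £100.74); total interest £148.90.
Payments saved = 68 − 14 = 54.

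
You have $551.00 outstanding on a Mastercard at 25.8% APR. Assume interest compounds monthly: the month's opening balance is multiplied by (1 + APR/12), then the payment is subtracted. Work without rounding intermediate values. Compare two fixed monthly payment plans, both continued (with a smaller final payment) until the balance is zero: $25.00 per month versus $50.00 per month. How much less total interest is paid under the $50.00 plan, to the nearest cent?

Monthly rate r = 25.8%/12 = 2.15% = 0.0215.
At $25.00/mo: n = ⌈−ln(1 − rB₀/P)/ln(1+r)⌉ = 31 payments (last $4.77); total interest = total paid − $551.00 = $203.77.
At $50.00/mo: 13 payments (last $35.70); total interest $84.70.
Interest saved = $203.77 − $84.70 = $119.07.

$119.07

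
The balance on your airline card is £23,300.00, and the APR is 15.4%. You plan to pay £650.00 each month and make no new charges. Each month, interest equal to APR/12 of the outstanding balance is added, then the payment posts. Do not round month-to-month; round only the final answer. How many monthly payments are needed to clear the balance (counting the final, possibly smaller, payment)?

49 months

Monthly rate r = 15.4%/12 = 1.28333% = 0.0128333.
Recurrence: B ← B·(1+r) − £650.00.
Month 1: interest £299.02; balance after payment £22,949.02.
Month 2: interest £294.51; balance after payment £22,593.53.
Closed form: n = −ln(1 − rB₀/P)/ln(1+r) = −ln(0.53997)/ln(1.01283) ≈ 48.326, so the balance reaches zero during payment 49.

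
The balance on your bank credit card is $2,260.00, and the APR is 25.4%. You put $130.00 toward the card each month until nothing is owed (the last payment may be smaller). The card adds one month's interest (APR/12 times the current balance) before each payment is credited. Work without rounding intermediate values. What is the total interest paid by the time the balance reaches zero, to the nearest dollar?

$588

Monthly rate r = 25.4%/12 = 2.11667% = 0.0211667.
Payoff takes n = ⌈−ln(1 − rB₀/P)/ln(1+r)⌉ = ⌈21.905⌉ = 22 payments; the last is $117.82.
Total paid = 21·$130.00 + $117.82 = $2,847.82.
Total interest = total paid − principal = $2,847.82 − $2,260.00 = $587.82.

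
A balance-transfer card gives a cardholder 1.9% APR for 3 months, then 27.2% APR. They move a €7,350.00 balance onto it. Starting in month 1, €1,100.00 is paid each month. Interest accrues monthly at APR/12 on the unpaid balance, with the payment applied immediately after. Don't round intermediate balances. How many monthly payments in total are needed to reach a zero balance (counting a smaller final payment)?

Promo months 1–3 at r₀ = 1.9%/12 = 0.00158333; months 4+ at r₁ = 27.2%/12 = 0.0226667.
After month 3: iterate B ← B·(1+r₀) − €1,100.00 for 3 months → €4,079.74.
Then at r₁ with €1,100.00/mo: n₂ = −ln(1 − r₁·B/P)/ln(1+r₁) ≈ 3.92 → 4 more payments.

7 months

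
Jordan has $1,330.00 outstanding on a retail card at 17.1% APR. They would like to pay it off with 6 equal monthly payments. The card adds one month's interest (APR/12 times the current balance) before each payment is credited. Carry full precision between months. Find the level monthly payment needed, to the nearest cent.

Monthly rate r = 17.1%/12 = 1.425% = 0.01425.
Level-payment amortization: P = B₀·r / (1 − (1+r)^(−n)) = 1330.00·0.01425 / (1 − 1.01425^(−6)).
Denominator 1 − (1+r)^(−6) = 0.0813926801.
P = 18.9525 / 0.0813926801 ≈ 232.85.

$232.85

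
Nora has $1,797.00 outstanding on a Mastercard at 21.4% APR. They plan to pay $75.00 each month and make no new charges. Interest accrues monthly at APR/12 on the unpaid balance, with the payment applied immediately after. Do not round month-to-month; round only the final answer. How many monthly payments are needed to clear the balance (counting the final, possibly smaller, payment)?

32 payments

Monthly rate r = 21.4%/12 = 1.78333% = 0.0178333.
Recurrence: B ← B·(1+r) − $75.00.
Month 1: interest $32.05; balance after payment $1,754.05.
Month 2: interest $31.28; balance after payment $1,710.33.
Closed form: n = −ln(1 − rB₀/P)/ln(1+r) = −ln(0.57271)/ln(1.01783) ≈ 31.532, so the balance reaches zero during payment 32.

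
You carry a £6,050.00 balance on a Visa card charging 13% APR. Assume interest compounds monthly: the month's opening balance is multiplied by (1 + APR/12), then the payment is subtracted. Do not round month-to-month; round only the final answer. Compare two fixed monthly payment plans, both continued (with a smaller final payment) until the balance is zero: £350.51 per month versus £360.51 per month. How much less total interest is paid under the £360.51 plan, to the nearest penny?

£20.51

Monthly rate r = 13%/12 = 1.08333% = 0.0108333.
At £350.51/mo: n = ⌈−ln(1 − rB₀/P)/ln(1+r)⌉ = 20 payments (last £74.64); total interest = total paid − £6,050.00 = £684.33.
At £360.51/mo: 19 payments (last £224.64); total interest £663.82.
Interest saved = £684.33 − £663.82 = £20.51.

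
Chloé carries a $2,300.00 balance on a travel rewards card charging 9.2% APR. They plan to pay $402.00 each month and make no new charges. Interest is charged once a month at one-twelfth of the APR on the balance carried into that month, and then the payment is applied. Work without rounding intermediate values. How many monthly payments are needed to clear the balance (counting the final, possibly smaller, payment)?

Monthly rate r = 9.2%/12 = 0.766667% = 0.00766667.
Recurrence: B ← B·(1+r) − $402.00.
Month 1: interest $17.63; balance after payment $1,915.63.
Month 2: interest $14.69; balance after payment $1,528.32.
Month 3: interest $11.72; balance after payment $1,138.04.
Month 4: interest $8.72; balance after payment $744.76.
Month 5: interest $5.71; balance after payment $348.47.
Month 6: interest $2.67; balance after payment $0.00.

6 months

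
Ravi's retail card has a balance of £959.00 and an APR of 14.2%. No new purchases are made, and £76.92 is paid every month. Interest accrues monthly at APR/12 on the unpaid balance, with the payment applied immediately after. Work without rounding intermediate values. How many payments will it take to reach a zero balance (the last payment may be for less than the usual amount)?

Monthly rate r = 14.2%/12 = 1.18333% = 0.0118333.
Recurrence: B ← B·(1+r) − £76.92.
Month 1: interest £11.35; balance after payment £893.43.
Month 2: interest £10.57; balance after payment £827.08.
Closed form: n = −ln(1 − rB₀/P)/ln(1+r) = −ln(0.85247)/ln(1.01183) ≈ 13.569, so the balance reaches zero during payment 14.

14 payments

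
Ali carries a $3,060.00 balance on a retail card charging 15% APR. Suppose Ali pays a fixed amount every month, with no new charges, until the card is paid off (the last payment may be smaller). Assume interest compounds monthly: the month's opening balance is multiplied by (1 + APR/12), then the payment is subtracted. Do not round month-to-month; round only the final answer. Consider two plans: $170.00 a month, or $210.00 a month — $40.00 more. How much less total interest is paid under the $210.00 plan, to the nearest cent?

$89.22

Monthly rate r = 15%/12 = 1.25% = 0.0125.
At $170.00/mo: n = ⌈−ln(1 − rB₀/P)/ln(1+r)⌉ = 21 payments (last $88.42); total interest = total paid − $3,060.00 = $428.42.
At $210.00/mo: 17 payments (last $39.20); total interest $339.20.
Interest saved = $428.42 − $339.20 = $89.22.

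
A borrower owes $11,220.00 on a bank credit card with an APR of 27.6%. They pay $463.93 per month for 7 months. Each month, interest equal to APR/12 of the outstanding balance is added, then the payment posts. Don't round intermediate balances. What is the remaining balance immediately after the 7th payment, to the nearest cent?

$9,675.57

Monthly rate r = 27.6%/12 = 2.3% = 0.023.
Each month: B ← B·(1+r) − $463.93.
Month 1: interest $258.06; balance after payment $11,014.13.
Month 2: interest $253.32; balance after payment $10,803.52.
Month 3: interest $248.48; balance after payment $10,588.08.
Month 4: interest $243.53; balance after payment $10,367.67.
Month 5: interest $238.46; balance after payment $10,142.20.
Month 6: interest $233.27; balance after payment $9,911.54.
Month 7: interest $227.97; balance after payment $9,675.57.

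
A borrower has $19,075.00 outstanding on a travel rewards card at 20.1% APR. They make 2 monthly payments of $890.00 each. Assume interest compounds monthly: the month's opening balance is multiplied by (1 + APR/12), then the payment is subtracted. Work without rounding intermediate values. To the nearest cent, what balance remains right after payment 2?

Monthly rate r = 20.1%/12 = 1.675% = 0.01675.
Each month: B ← B·(1+r) − $890.00.
Month 1: interest $319.51; balance after payment $18,504.51.
Month 2: interest $309.95; balance after payment $17,924.46.

$17,924.46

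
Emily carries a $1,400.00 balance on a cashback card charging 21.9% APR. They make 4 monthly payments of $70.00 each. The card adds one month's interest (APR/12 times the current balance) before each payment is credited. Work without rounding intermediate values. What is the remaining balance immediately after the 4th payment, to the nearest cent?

$1,217.27

Monthly rate r = 21.9%/12 = 1.825% = 0.01825.
Each month: B ← B·(1+r) − $70.00.
Month 1: interest $25.55; balance after payment $1,355.55.
Month 2: interest $24.74; balance after payment $1,310.29.
Month 3: interest $23.91; balance after payment $1,264.20.
Month 4: interest $23.07; balance after payment $1,217.27.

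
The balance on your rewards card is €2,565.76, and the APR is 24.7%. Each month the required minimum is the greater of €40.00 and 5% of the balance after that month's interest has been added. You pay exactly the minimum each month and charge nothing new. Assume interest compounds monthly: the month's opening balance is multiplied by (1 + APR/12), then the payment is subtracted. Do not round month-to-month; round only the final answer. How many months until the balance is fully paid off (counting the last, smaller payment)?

64 months

Monthly rate r = 24.7%/12 = 2.05833% = 0.0205833.
While 5% of the post-interest balance exceeds €40.00, each month B ← (B·(1+r))·(1 − 0.05), i.e. B shrinks by the factor (1+r)·0.95 = 0.96955.
This holds for months 1–39. Entering month 40 the balance is €768.29; 5% of the post-interest balance is now below €40.00, so the flat €40.00 minimum applies from here.
From month 40 a fixed €40.00 at rate r clears €768.29 in 25 more payments. Total: 39 + 25 = 64 months.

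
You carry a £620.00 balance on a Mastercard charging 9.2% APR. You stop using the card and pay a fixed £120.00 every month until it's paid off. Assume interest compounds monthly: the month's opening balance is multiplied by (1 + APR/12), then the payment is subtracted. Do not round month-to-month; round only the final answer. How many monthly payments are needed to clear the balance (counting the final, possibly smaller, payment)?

6 months

Monthly rate r = 9.2%/12 = 0.766667% = 0.00766667.
Recurrence: B ← B·(1+r) − £120.00.
Month 1: interest £4.75; balance after payment £504.75.
Month 2: interest £3.87; balance after payment £388.62.
Month 3: interest £2.98; balance after payment £271.60.
Month 4: interest £2.08; balance after payment £153.68.
Month 5: interest £1.18; balance after payment £34.86.
Month 6: interest £0.27; balance after payment £0.00.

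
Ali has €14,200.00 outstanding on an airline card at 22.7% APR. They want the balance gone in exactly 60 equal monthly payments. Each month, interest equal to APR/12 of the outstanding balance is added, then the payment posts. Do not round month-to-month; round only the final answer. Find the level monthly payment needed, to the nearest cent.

Monthly rate r = 22.7%/12 = 1.89167% = 0.0189167.
Level-payment amortization: P = B₀·r / (1 − (1+r)^(−n)) = 14200.00·0.0189167 / (1 − 1.01892^(−60)).
Denominator 1 − (1+r)^(−60) = 0.675152125.
P = 268.617 / 0.675152125 ≈ 397.86.

€397.86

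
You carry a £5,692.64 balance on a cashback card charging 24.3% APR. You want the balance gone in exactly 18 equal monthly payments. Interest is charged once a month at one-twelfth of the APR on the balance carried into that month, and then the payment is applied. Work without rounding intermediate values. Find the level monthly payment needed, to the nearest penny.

Monthly rate r = 24.3%/12 = 2.025% = 0.02025.
Level-payment amortization: P = B₀·r / (1 − (1+r)^(−n)) = 5692.64·0.02025 / (1 − 1.02025^(−18)).
Denominator 1 − (1+r)^(−18) = 0.302922383.
P = 115.276 / 0.302922383 ≈ 380.55.

£380.55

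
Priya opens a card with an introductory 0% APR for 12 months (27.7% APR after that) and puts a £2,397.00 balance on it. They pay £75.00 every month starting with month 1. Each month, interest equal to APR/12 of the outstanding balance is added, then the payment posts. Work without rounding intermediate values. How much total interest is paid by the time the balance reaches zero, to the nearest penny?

£532.64

Promo months 1–12 at r₀ = 0%/12 = 0; months 13+ at r₁ = 27.7%/12 = 0.0230833.
After month 12 (no interest yet): B = £2,397.00 − 12·£75.00 = £1,497.00.
Then at r₁ with £75.00/mo: n₂ = −ln(1 − r₁·B/P)/ln(1+r₁) ≈ 27.06 → 28 more payments.
Total paid = 39·£75.00 + £4.64 = £2,929.64; interest = £2,929.64 − £2,397.00 = £532.64.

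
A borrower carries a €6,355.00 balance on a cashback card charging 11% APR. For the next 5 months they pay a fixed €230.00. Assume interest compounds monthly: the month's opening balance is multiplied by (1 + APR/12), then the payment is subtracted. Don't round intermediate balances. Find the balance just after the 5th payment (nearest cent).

Monthly rate r = 11%/12 = 0.916667% = 0.00916667.
Each month: B ← B·(1+r) − €230.00.
Month 1: interest €58.25; balance after payment €6,183.25.
Month 2: interest €56.68; balance after payment €6,009.93.
Month 3: interest €55.09; balance after payment €5,835.03.
Month 4: interest €53.49; balance after payment €5,658.51.
Month 5: interest €51.87; balance after payment €5,480.38.

€5,480.38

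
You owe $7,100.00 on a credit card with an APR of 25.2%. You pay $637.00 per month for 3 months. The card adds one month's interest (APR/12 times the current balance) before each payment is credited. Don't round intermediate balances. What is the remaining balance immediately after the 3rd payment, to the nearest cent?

$5,605.35

Monthly rate r = 25.2%/12 = 2.1% = 0.021.
Each month: B ← B·(1+r) − $637.00.
Month 1: interest $149.10; balance after payment $6,612.10.
Month 2: interest $138.85; balance after payment $6,113.95.
Month 3: interest $128.39; balance after payment $5,605.35.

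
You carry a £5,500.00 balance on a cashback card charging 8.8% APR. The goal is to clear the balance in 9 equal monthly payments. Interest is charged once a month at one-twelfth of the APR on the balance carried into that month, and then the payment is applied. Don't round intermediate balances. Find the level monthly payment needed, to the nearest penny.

£633.74

Monthly rate r = 8.8%/12 = 0.733333% = 0.00733333.
Level-payment amortization: P = B₀·r / (1 − (1+r)^(−n)) = 5500.00·0.00733333 / (1 − 1.00733^(−9)).
Denominator 1 − (1+r)^(−9) = 0.0636436664.
P = 40.3333 / 0.0636436664 ≈ 633.74.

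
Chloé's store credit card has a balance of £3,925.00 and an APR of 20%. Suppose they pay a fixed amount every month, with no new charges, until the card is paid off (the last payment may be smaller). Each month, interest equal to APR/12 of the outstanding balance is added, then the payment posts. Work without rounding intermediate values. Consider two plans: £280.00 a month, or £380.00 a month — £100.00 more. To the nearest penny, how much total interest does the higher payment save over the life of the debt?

Monthly rate r = 20%/12 = 1.66667% = 0.0166667.
At £280.00/mo: n = ⌈−ln(1 − rB₀/P)/ln(1+r)⌉ = 17 payments (last £27.69); total interest = total paid − £3,925.00 = £582.69.
At £380.00/mo: 12 payments (last £163.99); total interest £418.99.
Interest saved = £582.69 − £418.99 = £163.70.

£163.70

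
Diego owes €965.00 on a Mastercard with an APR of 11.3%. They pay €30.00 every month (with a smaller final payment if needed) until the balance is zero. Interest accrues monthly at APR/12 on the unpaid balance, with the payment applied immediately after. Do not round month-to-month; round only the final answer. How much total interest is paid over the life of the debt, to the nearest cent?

€189.99

Monthly rate r = 11.3%/12 = 0.941667% = 0.00941667.
Payoff takes n = ⌈−ln(1 − rB₀/P)/ln(1+r)⌉ = ⌈38.498⌉ = 39 payments; the last is €14.99.
Total paid = 38·€30.00 + €14.99 = €1,154.99.
Total interest = total paid − principal = €1,154.99 − €965.00 = €189.99.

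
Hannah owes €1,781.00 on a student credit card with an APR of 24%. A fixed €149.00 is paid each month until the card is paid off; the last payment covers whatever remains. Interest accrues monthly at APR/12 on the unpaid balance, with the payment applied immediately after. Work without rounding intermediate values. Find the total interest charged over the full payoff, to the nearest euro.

Monthly rate r = 24%/12 = 2% = 0.02.
Payoff takes n = ⌈−ln(1 − rB₀/P)/ln(1+r)⌉ = ⌈13.796⌉ = 14 payments; the last is €118.87.
Total paid = 13·€149.00 + €118.87 = €2,055.87.
Total interest = total paid − principal = €2,055.87 − €1,781.00 = €274.87.

€275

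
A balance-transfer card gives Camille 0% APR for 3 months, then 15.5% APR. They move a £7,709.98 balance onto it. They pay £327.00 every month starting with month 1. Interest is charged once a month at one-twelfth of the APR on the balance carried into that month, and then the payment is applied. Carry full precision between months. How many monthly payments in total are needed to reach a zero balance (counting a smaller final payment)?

28 payments

Promo months 1–3 at r₀ = 0%/12 = 0; months 4+ at r₁ = 15.5%/12 = 0.0129167.
After month 3 (no interest yet): B = £7,709.98 − 3·£327.00 = £6,728.98.
Then at r₁ with £327.00/mo: n₂ = −ln(1 − r₁·B/P)/ln(1+r₁) ≈ 24.07 → 25 more payments.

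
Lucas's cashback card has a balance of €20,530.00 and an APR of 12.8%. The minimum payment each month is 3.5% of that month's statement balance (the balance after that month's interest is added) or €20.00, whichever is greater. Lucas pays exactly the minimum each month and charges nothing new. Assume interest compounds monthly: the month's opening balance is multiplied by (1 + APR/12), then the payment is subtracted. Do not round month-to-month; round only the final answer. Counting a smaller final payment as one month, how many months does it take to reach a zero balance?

Monthly rate r = 12.8%/12 = 1.06667% = 0.0106667.
While 3.5% of the post-interest balance exceeds €20.00, each month B ← (B·(1+r))·(1 − 0.035), i.e. B shrinks by the factor (1+r)·0.965 = 0.97529.
This holds for months 1–144. Entering month 145 the balance is €559.58; 3.5% of the post-interest balance is now below €20.00, so the flat €20.00 minimum applies from here.
From month 145 a fixed €20.00 at rate r clears €559.58 in 34 more payments. Total: 144 + 34 = 178 months.

178 months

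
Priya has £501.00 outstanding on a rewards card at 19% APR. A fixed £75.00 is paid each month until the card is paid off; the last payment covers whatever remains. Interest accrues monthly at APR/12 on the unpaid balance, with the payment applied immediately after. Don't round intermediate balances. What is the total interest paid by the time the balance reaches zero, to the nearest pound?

£33

Monthly rate r = 19%/12 = 1.58333% = 0.0158333.
Payoff takes n = ⌈−ln(1 − rB₀/P)/ln(1+r)⌉ = ⌈7.116⌉ = 8 payments; the last is £8.77.
Total paid = 7·£75.00 + £8.77 = £533.77.
Total interest = total paid − principal = £533.77 − £501.00 = £32.77.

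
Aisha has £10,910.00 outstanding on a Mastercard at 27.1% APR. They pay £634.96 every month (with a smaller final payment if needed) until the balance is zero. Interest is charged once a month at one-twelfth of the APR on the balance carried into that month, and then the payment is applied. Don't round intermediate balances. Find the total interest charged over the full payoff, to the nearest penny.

Monthly rate r = 27.1%/12 = 2.25833% = 0.0225833.
Payoff takes n = ⌈−ln(1 − rB₀/P)/ln(1+r)⌉ = ⌈21.990⌉ = 22 payments; the last is £628.42.
Total paid = 21·£634.96 + £628.42 = £13,962.58.
Total interest = total paid − principal = £13,962.58 − £10,910.00 = £3,052.58.

£3,052.58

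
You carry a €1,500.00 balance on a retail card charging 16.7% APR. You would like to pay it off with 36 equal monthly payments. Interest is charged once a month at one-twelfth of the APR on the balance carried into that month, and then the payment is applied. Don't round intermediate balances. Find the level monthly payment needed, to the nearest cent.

Monthly rate r = 16.7%/12 = 1.39167% = 0.0139167.
Level-payment amortization: P = B₀·r / (1 − (1+r)^(−n)) = 1500.00·0.0139167 / (1 − 1.01392^(−36)).
Denominator 1 − (1+r)^(−36) = 0.391979016.
P = 20.875 / 0.391979016 ≈ 53.26.

€53.26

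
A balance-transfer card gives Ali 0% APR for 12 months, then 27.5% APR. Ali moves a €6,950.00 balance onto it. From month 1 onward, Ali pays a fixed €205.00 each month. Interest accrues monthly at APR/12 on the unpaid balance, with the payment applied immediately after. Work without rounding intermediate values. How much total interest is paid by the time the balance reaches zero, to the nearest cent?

Promo months 1–12 at r₀ = 0%/12 = 0; months 13+ at r₁ = 27.5%/12 = 0.0229167.
After month 12 (no interest yet): B = €6,950.00 − 12·€205.00 = €4,490.00.
Then at r₁ with €205.00/mo: n₂ = −ln(1 − r₁·B/P)/ln(1+r₁) ≈ 30.76 → 31 more payments.
Total paid = 42·€205.00 + €156.72 = €8,766.72; interest = €8,766.72 − €6,950.00 = €1,816.72.

€1,816.72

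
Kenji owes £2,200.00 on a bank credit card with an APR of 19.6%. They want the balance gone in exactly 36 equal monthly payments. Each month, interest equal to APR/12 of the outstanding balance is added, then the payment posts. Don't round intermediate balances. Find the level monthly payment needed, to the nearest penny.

Monthly rate r = 19.6%/12 = 1.63333% = 0.0163333.
Level-payment amortization: P = B₀·r / (1 − (1+r)^(−n)) = 2200.00·0.0163333 / (1 − 1.01633^(−36)).
Denominator 1 − (1+r)^(−36) = 0.441918157.
P = 35.9333 / 0.441918157 ≈ 81.31.

£81.31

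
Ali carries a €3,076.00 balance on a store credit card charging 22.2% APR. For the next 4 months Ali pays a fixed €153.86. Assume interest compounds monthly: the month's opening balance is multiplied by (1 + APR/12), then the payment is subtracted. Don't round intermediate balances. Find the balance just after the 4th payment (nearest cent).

€2,677.29

Monthly rate r = 22.2%/12 = 1.85% = 0.0185.
Each month: B ← B·(1+r) − €153.86.
Month 1: interest €56.91; balance after payment €2,979.05.
Month 2: interest €55.11; balance after payment €2,880.30.
Month 3: interest €53.29; balance after payment €2,779.72.
Month 4: interest €51.42; balance after payment €2,677.29.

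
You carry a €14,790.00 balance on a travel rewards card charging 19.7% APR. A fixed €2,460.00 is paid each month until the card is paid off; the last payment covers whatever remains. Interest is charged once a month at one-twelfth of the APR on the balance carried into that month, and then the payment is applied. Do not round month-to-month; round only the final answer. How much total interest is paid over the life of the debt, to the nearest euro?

€914

Monthly rate r = 19.7%/12 = 1.64167% = 0.0164167.
Payoff takes n = ⌈−ln(1 − rB₀/P)/ln(1+r)⌉ = ⌈6.382⌉ = 7 payments; the last is €943.98.
Total paid = 6·€2,460.00 + €943.98 = €15,703.98.
Total interest = total paid − principal = €15,703.98 − €14,790.00 = €913.98.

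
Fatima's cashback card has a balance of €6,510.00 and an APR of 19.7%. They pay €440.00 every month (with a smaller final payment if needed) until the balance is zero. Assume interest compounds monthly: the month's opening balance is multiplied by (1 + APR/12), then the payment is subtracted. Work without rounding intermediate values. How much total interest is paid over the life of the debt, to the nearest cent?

Monthly rate r = 19.7%/12 = 1.64167% = 0.0164167.
Payoff takes n = ⌈−ln(1 − rB₀/P)/ln(1+r)⌉ = ⌈17.088⌉ = 18 payments; the last is €38.99.
Total paid = 17·€440.00 + €38.99 = €7,518.99.
Total interest = total paid − principal = €7,518.99 − €6,510.00 = €1,008.99.

€1,008.99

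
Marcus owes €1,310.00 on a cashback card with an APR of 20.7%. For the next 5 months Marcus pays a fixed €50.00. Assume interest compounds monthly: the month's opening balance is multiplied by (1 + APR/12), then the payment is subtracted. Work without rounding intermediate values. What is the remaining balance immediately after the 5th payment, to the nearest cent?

Monthly rate r = 20.7%/12 = 1.725% = 0.01725.
Each month: B ← B·(1+r) − €50.00.
Month 1: interest €22.60; balance after payment €1,282.60.
Month 2: interest €22.12; balance after payment €1,254.72.
Month 3: interest €21.64; balance after payment €1,226.37.
Month 4: interest €21.15; balance after payment €1,197.52.
Month 5: interest €20.66; balance after payment €1,168.18.

€1,168.18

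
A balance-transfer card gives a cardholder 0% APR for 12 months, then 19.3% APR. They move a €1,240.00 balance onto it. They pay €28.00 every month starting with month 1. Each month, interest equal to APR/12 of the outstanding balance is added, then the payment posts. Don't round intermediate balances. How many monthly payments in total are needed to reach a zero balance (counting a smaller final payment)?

58 months

Promo months 1–12 at r₀ = 0%/12 = 0; months 13+ at r₁ = 19.3%/12 = 0.0160833.
After month 12 (no interest yet): B = €1,240.00 − 12·€28.00 = €904.00.
Then at r₁ with €28.00/mo: n₂ = −ln(1 − r₁·B/P)/ln(1+r₁) ≈ 45.91 → 46 more payments.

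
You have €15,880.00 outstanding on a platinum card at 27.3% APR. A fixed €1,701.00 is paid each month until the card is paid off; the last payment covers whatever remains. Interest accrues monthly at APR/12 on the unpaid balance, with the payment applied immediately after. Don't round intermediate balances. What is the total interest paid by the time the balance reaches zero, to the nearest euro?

€2,178

Monthly rate r = 27.3%/12 = 2.275% = 0.02275.
Payoff takes n = ⌈−ln(1 − rB₀/P)/ln(1+r)⌉ = ⌈10.613⌉ = 11 payments; the last is €1,047.85.
Total paid = 10·€1,701.00 + €1,047.85 = €18,057.85.
Total interest = total paid − principal = €18,057.85 − €15,880.00 = €2,177.85.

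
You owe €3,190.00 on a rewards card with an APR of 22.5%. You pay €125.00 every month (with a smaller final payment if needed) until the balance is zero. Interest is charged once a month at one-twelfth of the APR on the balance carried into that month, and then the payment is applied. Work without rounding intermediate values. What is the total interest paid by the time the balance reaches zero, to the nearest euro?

Monthly rate r = 22.5%/12 = 1.875% = 0.01875.
Payoff takes n = ⌈−ln(1 − rB₀/P)/ln(1+r)⌉ = ⌈35.047⌉ = 36 payments; the last is €5.92.
Total paid = 35·€125.00 + €5.92 = €4,380.92.
Total interest = total paid − principal = €4,380.92 − €3,190.00 = €1,190.92.

€1,191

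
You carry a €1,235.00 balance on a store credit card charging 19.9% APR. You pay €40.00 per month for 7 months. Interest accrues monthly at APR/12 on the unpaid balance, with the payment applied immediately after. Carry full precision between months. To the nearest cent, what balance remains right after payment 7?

Monthly rate r = 19.9%/12 = 1.65833% = 0.0165833.
Each month: B ← B·(1+r) − €40.00.
Month 1: interest €20.48; balance after payment €1,215.48.
Month 2: interest €20.16; balance after payment €1,195.64.
Month 3: interest €19.83; balance after payment €1,175.46.
Month 4: interest €19.49; balance after payment €1,154.96.
Month 5: interest €19.15; balance after payment €1,134.11.
Month 6: interest €18.81; balance after payment €1,112.92.
Month 7: interest €18.46; balance after payment €1,091.37.

€1,091.37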